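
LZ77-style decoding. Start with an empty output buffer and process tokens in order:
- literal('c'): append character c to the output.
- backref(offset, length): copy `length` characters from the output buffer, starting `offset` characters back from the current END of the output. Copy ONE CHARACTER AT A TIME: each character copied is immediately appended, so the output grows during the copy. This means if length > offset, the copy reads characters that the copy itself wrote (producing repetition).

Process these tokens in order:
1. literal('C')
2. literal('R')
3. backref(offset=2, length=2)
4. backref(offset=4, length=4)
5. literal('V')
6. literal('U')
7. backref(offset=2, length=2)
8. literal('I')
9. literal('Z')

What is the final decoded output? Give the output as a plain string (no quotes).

Answer: CRCRCRCRVUVUIZ

Derivation:
Token 1: literal('C'). Output: "C"
Token 2: literal('R'). Output: "CR"
Token 3: backref(off=2, len=2). Copied 'CR' from pos 0. Output: "CRCR"
Token 4: backref(off=4, len=4). Copied 'CRCR' from pos 0. Output: "CRCRCRCR"
Token 5: literal('V'). Output: "CRCRCRCRV"
Token 6: literal('U'). Output: "CRCRCRCRVU"
Token 7: backref(off=2, len=2). Copied 'VU' from pos 8. Output: "CRCRCRCRVUVU"
Token 8: literal('I'). Output: "CRCRCRCRVUVUI"
Token 9: literal('Z'). Output: "CRCRCRCRVUVUIZ"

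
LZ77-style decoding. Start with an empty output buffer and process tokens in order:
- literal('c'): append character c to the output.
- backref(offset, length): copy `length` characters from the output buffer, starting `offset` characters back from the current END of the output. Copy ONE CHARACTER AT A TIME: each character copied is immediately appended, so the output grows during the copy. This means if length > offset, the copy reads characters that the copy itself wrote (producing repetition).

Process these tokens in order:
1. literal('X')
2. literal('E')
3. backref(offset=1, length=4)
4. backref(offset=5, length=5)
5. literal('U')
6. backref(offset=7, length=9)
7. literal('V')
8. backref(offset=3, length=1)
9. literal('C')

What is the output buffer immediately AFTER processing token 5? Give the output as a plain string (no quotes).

Answer: XEEEEEEEEEEU

Derivation:
Token 1: literal('X'). Output: "X"
Token 2: literal('E'). Output: "XE"
Token 3: backref(off=1, len=4) (overlapping!). Copied 'EEEE' from pos 1. Output: "XEEEEE"
Token 4: backref(off=5, len=5). Copied 'EEEEE' from pos 1. Output: "XEEEEEEEEEE"
Token 5: literal('U'). Output: "XEEEEEEEEEEU"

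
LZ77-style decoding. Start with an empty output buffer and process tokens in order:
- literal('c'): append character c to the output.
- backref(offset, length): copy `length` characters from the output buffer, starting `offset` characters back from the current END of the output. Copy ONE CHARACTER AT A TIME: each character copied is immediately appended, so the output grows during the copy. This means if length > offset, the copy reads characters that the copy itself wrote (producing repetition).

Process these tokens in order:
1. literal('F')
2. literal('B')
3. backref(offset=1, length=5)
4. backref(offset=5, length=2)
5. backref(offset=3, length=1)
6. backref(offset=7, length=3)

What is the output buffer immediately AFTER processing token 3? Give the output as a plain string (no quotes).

Token 1: literal('F'). Output: "F"
Token 2: literal('B'). Output: "FB"
Token 3: backref(off=1, len=5) (overlapping!). Copied 'BBBBB' from pos 1. Output: "FBBBBBB"

Answer: FBBBBBB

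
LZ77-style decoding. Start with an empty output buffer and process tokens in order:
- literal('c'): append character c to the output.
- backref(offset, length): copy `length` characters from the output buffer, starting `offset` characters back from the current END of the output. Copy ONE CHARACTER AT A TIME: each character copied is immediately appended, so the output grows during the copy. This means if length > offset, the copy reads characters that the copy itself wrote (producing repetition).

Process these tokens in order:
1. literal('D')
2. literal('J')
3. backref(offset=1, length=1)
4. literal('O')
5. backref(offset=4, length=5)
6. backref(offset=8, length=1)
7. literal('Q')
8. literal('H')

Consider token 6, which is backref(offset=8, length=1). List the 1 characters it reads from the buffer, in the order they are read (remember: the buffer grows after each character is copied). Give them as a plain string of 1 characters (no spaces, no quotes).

Token 1: literal('D'). Output: "D"
Token 2: literal('J'). Output: "DJ"
Token 3: backref(off=1, len=1). Copied 'J' from pos 1. Output: "DJJ"
Token 4: literal('O'). Output: "DJJO"
Token 5: backref(off=4, len=5) (overlapping!). Copied 'DJJOD' from pos 0. Output: "DJJODJJOD"
Token 6: backref(off=8, len=1). Buffer before: "DJJODJJOD" (len 9)
  byte 1: read out[1]='J', append. Buffer now: "DJJODJJODJ"

Answer: J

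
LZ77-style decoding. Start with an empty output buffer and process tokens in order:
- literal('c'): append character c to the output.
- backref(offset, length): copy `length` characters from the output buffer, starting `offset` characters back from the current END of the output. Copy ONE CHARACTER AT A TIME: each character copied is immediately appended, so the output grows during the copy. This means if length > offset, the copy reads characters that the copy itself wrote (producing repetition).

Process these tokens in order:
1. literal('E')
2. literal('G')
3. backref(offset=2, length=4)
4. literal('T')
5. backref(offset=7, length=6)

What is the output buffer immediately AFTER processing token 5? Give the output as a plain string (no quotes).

Answer: EGEGEGTEGEGEG

Derivation:
Token 1: literal('E'). Output: "E"
Token 2: literal('G'). Output: "EG"
Token 3: backref(off=2, len=4) (overlapping!). Copied 'EGEG' from pos 0. Output: "EGEGEG"
Token 4: literal('T'). Output: "EGEGEGT"
Token 5: backref(off=7, len=6). Copied 'EGEGEG' from pos 0. Output: "EGEGEGTEGEGEG"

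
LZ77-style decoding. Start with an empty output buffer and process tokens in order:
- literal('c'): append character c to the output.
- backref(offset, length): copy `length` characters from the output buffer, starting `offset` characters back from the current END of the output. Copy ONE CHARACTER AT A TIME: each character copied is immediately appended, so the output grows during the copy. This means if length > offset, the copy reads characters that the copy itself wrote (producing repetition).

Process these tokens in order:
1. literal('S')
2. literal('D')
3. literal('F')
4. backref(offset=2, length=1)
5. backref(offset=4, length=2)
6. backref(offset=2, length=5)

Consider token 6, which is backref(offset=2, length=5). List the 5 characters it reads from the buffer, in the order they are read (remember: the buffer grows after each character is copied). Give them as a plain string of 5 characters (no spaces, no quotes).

Answer: SDSDS

Derivation:
Token 1: literal('S'). Output: "S"
Token 2: literal('D'). Output: "SD"
Token 3: literal('F'). Output: "SDF"
Token 4: backref(off=2, len=1). Copied 'D' from pos 1. Output: "SDFD"
Token 5: backref(off=4, len=2). Copied 'SD' from pos 0. Output: "SDFDSD"
Token 6: backref(off=2, len=5). Buffer before: "SDFDSD" (len 6)
  byte 1: read out[4]='S', append. Buffer now: "SDFDSDS"
  byte 2: read out[5]='D', append. Buffer now: "SDFDSDSD"
  byte 3: read out[6]='S', append. Buffer now: "SDFDSDSDS"
  byte 4: read out[7]='D', append. Buffer now: "SDFDSDSDSD"
  byte 5: read out[8]='S', append. Buffer now: "SDFDSDSDSDS"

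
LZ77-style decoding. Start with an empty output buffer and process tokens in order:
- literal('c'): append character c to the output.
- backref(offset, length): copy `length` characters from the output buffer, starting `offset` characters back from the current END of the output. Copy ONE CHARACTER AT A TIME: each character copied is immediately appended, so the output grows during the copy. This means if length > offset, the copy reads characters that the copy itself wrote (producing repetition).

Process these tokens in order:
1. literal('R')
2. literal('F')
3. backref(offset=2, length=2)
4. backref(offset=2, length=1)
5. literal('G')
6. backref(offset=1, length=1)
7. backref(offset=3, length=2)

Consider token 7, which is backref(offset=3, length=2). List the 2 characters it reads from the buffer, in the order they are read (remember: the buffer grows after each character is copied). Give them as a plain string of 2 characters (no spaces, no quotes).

Answer: RG

Derivation:
Token 1: literal('R'). Output: "R"
Token 2: literal('F'). Output: "RF"
Token 3: backref(off=2, len=2). Copied 'RF' from pos 0. Output: "RFRF"
Token 4: backref(off=2, len=1). Copied 'R' from pos 2. Output: "RFRFR"
Token 5: literal('G'). Output: "RFRFRG"
Token 6: backref(off=1, len=1). Copied 'G' from pos 5. Output: "RFRFRGG"
Token 7: backref(off=3, len=2). Buffer before: "RFRFRGG" (len 7)
  byte 1: read out[4]='R', append. Buffer now: "RFRFRGGR"
  byte 2: read out[5]='G', append. Buffer now: "RFRFRGGRG"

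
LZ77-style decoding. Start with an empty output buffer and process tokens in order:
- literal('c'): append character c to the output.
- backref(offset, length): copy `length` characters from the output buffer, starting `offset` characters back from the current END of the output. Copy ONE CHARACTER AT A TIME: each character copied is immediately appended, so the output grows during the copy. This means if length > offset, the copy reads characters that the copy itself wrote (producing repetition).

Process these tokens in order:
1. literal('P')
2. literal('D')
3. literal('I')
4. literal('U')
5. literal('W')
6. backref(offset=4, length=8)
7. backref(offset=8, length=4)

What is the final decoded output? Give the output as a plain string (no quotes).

Answer: PDIUWDIUWDIUWDIUW

Derivation:
Token 1: literal('P'). Output: "P"
Token 2: literal('D'). Output: "PD"
Token 3: literal('I'). Output: "PDI"
Token 4: literal('U'). Output: "PDIU"
Token 5: literal('W'). Output: "PDIUW"
Token 6: backref(off=4, len=8) (overlapping!). Copied 'DIUWDIUW' from pos 1. Output: "PDIUWDIUWDIUW"
Token 7: backref(off=8, len=4). Copied 'DIUW' from pos 5. Output: "PDIUWDIUWDIUWDIUW"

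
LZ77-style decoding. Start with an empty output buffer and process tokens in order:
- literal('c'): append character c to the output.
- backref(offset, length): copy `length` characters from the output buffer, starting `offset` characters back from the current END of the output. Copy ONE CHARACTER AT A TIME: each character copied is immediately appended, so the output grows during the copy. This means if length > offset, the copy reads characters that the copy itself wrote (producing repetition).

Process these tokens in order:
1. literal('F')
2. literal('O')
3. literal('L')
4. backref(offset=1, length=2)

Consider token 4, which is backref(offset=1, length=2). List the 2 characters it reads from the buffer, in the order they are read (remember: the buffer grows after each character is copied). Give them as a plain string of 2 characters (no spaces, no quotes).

Answer: LL

Derivation:
Token 1: literal('F'). Output: "F"
Token 2: literal('O'). Output: "FO"
Token 3: literal('L'). Output: "FOL"
Token 4: backref(off=1, len=2). Buffer before: "FOL" (len 3)
  byte 1: read out[2]='L', append. Buffer now: "FOLL"
  byte 2: read out[3]='L', append. Buffer now: "FOLLL"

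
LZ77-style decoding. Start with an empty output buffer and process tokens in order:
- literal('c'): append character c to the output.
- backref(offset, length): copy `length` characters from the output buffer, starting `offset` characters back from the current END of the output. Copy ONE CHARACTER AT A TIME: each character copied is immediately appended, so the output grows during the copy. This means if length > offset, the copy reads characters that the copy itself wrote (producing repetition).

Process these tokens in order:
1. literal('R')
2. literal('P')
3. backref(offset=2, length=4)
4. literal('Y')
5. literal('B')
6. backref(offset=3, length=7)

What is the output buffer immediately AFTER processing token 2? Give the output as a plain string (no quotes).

Token 1: literal('R'). Output: "R"
Token 2: literal('P'). Output: "RP"

Answer: RP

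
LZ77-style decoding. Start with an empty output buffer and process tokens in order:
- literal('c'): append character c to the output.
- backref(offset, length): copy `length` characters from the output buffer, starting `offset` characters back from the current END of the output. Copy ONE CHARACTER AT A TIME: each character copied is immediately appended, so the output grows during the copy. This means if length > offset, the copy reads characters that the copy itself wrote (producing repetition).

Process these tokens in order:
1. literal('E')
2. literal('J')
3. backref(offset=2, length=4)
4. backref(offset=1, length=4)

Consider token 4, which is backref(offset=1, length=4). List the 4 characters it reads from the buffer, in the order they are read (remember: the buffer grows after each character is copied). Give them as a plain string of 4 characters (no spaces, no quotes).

Token 1: literal('E'). Output: "E"
Token 2: literal('J'). Output: "EJ"
Token 3: backref(off=2, len=4) (overlapping!). Copied 'EJEJ' from pos 0. Output: "EJEJEJ"
Token 4: backref(off=1, len=4). Buffer before: "EJEJEJ" (len 6)
  byte 1: read out[5]='J', append. Buffer now: "EJEJEJJ"
  byte 2: read out[6]='J', append. Buffer now: "EJEJEJJJ"
  byte 3: read out[7]='J', append. Buffer now: "EJEJEJJJJ"
  byte 4: read out[8]='J', append. Buffer now: "EJEJEJJJJJ"

Answer: JJJJ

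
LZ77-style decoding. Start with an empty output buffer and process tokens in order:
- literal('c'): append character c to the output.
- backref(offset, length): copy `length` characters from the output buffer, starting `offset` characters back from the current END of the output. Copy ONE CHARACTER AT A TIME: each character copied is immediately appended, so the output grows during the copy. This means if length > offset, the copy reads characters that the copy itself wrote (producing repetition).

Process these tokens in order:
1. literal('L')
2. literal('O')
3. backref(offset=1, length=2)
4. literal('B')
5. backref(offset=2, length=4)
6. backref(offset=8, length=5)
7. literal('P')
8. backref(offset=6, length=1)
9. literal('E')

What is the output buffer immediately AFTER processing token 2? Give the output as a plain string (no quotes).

Token 1: literal('L'). Output: "L"
Token 2: literal('O'). Output: "LO"

Answer: LO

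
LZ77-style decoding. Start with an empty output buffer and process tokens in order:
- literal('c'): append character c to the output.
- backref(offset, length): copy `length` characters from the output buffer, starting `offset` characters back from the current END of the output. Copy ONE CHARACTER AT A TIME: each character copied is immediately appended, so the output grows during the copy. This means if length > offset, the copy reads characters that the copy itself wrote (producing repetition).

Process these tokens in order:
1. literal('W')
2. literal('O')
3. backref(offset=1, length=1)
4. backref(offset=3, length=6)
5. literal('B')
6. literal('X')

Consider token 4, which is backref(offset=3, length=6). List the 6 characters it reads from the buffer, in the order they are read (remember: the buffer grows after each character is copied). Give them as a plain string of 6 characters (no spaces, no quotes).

Answer: WOOWOO

Derivation:
Token 1: literal('W'). Output: "W"
Token 2: literal('O'). Output: "WO"
Token 3: backref(off=1, len=1). Copied 'O' from pos 1. Output: "WOO"
Token 4: backref(off=3, len=6). Buffer before: "WOO" (len 3)
  byte 1: read out[0]='W', append. Buffer now: "WOOW"
  byte 2: read out[1]='O', append. Buffer now: "WOOWO"
  byte 3: read out[2]='O', append. Buffer now: "WOOWOO"
  byte 4: read out[3]='W', append. Buffer now: "WOOWOOW"
  byte 5: read out[4]='O', append. Buffer now: "WOOWOOWO"
  byte 6: read out[5]='O', append. Buffer now: "WOOWOOWOO"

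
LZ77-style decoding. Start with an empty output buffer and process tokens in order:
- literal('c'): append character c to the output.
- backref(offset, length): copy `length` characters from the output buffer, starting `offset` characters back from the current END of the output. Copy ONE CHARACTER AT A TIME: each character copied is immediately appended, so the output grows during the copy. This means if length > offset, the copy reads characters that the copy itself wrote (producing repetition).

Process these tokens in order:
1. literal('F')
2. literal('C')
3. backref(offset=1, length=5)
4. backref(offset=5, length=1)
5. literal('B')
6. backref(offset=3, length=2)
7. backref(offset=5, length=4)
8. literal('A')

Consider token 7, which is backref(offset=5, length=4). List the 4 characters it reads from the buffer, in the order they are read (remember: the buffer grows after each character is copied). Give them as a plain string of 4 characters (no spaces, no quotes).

Token 1: literal('F'). Output: "F"
Token 2: literal('C'). Output: "FC"
Token 3: backref(off=1, len=5) (overlapping!). Copied 'CCCCC' from pos 1. Output: "FCCCCCC"
Token 4: backref(off=5, len=1). Copied 'C' from pos 2. Output: "FCCCCCCC"
Token 5: literal('B'). Output: "FCCCCCCCB"
Token 6: backref(off=3, len=2). Copied 'CC' from pos 6. Output: "FCCCCCCCBCC"
Token 7: backref(off=5, len=4). Buffer before: "FCCCCCCCBCC" (len 11)
  byte 1: read out[6]='C', append. Buffer now: "FCCCCCCCBCCC"
  byte 2: read out[7]='C', append. Buffer now: "FCCCCCCCBCCCC"
  byte 3: read out[8]='B', append. Buffer now: "FCCCCCCCBCCCCB"
  byte 4: read out[9]='C', append. Buffer now: "FCCCCCCCBCCCCBC"

Answer: CCBC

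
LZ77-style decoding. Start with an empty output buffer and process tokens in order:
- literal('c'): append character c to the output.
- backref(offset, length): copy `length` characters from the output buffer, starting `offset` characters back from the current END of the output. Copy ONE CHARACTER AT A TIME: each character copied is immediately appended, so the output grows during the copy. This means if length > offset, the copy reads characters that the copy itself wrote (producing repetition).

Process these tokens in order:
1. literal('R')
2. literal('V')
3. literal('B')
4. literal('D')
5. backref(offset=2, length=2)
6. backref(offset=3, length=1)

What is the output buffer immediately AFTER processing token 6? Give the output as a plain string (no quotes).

Answer: RVBDBDD

Derivation:
Token 1: literal('R'). Output: "R"
Token 2: literal('V'). Output: "RV"
Token 3: literal('B'). Output: "RVB"
Token 4: literal('D'). Output: "RVBD"
Token 5: backref(off=2, len=2). Copied 'BD' from pos 2. Output: "RVBDBD"
Token 6: backref(off=3, len=1). Copied 'D' from pos 3. Output: "RVBDBDD"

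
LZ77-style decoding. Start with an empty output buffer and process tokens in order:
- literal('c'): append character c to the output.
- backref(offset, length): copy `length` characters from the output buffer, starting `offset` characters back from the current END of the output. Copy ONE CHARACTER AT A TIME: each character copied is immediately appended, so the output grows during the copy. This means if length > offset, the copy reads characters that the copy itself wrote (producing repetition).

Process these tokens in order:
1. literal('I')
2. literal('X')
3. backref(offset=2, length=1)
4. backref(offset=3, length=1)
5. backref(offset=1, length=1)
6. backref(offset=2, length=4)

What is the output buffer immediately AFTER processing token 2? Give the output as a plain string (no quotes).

Answer: IX

Derivation:
Token 1: literal('I'). Output: "I"
Token 2: literal('X'). Output: "IX"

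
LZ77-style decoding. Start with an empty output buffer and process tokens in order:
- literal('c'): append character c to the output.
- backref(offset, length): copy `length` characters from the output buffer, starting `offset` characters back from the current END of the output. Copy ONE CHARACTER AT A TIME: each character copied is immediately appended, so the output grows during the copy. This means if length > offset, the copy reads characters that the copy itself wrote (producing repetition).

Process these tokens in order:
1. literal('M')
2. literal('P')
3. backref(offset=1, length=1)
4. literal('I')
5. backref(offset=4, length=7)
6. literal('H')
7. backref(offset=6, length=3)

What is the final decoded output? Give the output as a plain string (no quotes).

Token 1: literal('M'). Output: "M"
Token 2: literal('P'). Output: "MP"
Token 3: backref(off=1, len=1). Copied 'P' from pos 1. Output: "MPP"
Token 4: literal('I'). Output: "MPPI"
Token 5: backref(off=4, len=7) (overlapping!). Copied 'MPPIMPP' from pos 0. Output: "MPPIMPPIMPP"
Token 6: literal('H'). Output: "MPPIMPPIMPPH"
Token 7: backref(off=6, len=3). Copied 'PIM' from pos 6. Output: "MPPIMPPIMPPHPIM"

Answer: MPPIMPPIMPPHPIM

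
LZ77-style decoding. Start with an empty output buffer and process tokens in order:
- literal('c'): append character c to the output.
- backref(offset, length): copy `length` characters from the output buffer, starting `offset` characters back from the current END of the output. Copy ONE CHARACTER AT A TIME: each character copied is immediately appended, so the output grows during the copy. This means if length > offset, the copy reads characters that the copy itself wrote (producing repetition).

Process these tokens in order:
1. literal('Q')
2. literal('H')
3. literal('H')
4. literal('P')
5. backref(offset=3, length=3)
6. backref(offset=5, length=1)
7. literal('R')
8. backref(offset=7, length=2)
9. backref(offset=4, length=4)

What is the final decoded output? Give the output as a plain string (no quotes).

Answer: QHHPHHPHRHPHRHP

Derivation:
Token 1: literal('Q'). Output: "Q"
Token 2: literal('H'). Output: "QH"
Token 3: literal('H'). Output: "QHH"
Token 4: literal('P'). Output: "QHHP"
Token 5: backref(off=3, len=3). Copied 'HHP' from pos 1. Output: "QHHPHHP"
Token 6: backref(off=5, len=1). Copied 'H' from pos 2. Output: "QHHPHHPH"
Token 7: literal('R'). Output: "QHHPHHPHR"
Token 8: backref(off=7, len=2). Copied 'HP' from pos 2. Output: "QHHPHHPHRHP"
Token 9: backref(off=4, len=4). Copied 'HRHP' from pos 7. Output: "QHHPHHPHRHPHRHP"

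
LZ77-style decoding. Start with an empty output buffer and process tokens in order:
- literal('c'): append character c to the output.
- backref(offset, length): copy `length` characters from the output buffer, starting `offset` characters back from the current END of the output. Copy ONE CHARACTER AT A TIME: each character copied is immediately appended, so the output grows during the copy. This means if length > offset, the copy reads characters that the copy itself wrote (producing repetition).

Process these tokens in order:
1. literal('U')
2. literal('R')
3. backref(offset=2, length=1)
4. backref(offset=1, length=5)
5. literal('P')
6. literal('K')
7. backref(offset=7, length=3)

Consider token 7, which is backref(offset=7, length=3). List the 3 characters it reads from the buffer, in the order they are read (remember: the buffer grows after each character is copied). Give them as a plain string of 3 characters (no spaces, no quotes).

Token 1: literal('U'). Output: "U"
Token 2: literal('R'). Output: "UR"
Token 3: backref(off=2, len=1). Copied 'U' from pos 0. Output: "URU"
Token 4: backref(off=1, len=5) (overlapping!). Copied 'UUUUU' from pos 2. Output: "URUUUUUU"
Token 5: literal('P'). Output: "URUUUUUUP"
Token 6: literal('K'). Output: "URUUUUUUPK"
Token 7: backref(off=7, len=3). Buffer before: "URUUUUUUPK" (len 10)
  byte 1: read out[3]='U', append. Buffer now: "URUUUUUUPKU"
  byte 2: read out[4]='U', append. Buffer now: "URUUUUUUPKUU"
  byte 3: read out[5]='U', append. Buffer now: "URUUUUUUPKUUU"

Answer: UUU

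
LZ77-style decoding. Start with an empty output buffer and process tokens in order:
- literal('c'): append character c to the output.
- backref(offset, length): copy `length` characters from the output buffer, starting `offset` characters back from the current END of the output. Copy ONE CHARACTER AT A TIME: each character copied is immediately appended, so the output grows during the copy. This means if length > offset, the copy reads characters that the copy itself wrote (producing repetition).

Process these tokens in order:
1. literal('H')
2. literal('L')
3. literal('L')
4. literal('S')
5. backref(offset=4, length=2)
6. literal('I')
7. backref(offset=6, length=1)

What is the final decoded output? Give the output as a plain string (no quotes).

Answer: HLLSHLIL

Derivation:
Token 1: literal('H'). Output: "H"
Token 2: literal('L'). Output: "HL"
Token 3: literal('L'). Output: "HLL"
Token 4: literal('S'). Output: "HLLS"
Token 5: backref(off=4, len=2). Copied 'HL' from pos 0. Output: "HLLSHL"
Token 6: literal('I'). Output: "HLLSHLI"
Token 7: backref(off=6, len=1). Copied 'L' from pos 1. Output: "HLLSHLIL"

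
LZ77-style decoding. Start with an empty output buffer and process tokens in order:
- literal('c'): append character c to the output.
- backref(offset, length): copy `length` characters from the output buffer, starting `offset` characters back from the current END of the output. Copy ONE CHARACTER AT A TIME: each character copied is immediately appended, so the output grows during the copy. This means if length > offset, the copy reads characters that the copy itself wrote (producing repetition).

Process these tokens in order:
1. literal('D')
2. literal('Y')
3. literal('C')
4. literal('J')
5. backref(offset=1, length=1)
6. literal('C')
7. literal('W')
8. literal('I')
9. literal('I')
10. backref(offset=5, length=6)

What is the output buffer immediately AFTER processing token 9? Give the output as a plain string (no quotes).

Token 1: literal('D'). Output: "D"
Token 2: literal('Y'). Output: "DY"
Token 3: literal('C'). Output: "DYC"
Token 4: literal('J'). Output: "DYCJ"
Token 5: backref(off=1, len=1). Copied 'J' from pos 3. Output: "DYCJJ"
Token 6: literal('C'). Output: "DYCJJC"
Token 7: literal('W'). Output: "DYCJJCW"
Token 8: literal('I'). Output: "DYCJJCWI"
Token 9: literal('I'). Output: "DYCJJCWII"

Answer: DYCJJCWII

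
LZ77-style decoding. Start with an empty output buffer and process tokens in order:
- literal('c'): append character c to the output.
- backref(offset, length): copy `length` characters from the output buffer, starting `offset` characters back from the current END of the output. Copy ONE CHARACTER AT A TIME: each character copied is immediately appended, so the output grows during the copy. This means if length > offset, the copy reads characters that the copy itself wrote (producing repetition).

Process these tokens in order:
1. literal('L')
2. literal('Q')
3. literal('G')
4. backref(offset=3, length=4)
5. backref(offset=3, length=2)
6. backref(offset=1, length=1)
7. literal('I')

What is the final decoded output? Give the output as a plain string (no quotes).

Answer: LQGLQGLQGGI

Derivation:
Token 1: literal('L'). Output: "L"
Token 2: literal('Q'). Output: "LQ"
Token 3: literal('G'). Output: "LQG"
Token 4: backref(off=3, len=4) (overlapping!). Copied 'LQGL' from pos 0. Output: "LQGLQGL"
Token 5: backref(off=3, len=2). Copied 'QG' from pos 4. Output: "LQGLQGLQG"
Token 6: backref(off=1, len=1). Copied 'G' from pos 8. Output: "LQGLQGLQGG"
Token 7: literal('I'). Output: "LQGLQGLQGGI"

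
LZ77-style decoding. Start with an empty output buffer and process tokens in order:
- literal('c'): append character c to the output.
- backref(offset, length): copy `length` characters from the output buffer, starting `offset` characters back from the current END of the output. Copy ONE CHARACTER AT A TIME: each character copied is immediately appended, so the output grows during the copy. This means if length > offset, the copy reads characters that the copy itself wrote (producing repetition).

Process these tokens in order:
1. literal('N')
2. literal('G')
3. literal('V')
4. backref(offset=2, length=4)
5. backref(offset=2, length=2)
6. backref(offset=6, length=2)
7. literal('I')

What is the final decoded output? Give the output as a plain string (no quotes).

Answer: NGVGVGVGVGVI

Derivation:
Token 1: literal('N'). Output: "N"
Token 2: literal('G'). Output: "NG"
Token 3: literal('V'). Output: "NGV"
Token 4: backref(off=2, len=4) (overlapping!). Copied 'GVGV' from pos 1. Output: "NGVGVGV"
Token 5: backref(off=2, len=2). Copied 'GV' from pos 5. Output: "NGVGVGVGV"
Token 6: backref(off=6, len=2). Copied 'GV' from pos 3. Output: "NGVGVGVGVGV"
Token 7: literal('I'). Output: "NGVGVGVGVGVI"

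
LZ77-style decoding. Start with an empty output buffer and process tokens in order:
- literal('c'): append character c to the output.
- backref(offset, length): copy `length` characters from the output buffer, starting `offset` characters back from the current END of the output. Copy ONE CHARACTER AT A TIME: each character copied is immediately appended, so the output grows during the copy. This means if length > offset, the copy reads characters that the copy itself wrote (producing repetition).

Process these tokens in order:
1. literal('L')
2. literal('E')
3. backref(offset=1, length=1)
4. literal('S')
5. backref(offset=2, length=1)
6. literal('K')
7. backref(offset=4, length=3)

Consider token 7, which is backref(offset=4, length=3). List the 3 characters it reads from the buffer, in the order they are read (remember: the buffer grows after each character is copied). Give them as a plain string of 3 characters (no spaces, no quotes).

Token 1: literal('L'). Output: "L"
Token 2: literal('E'). Output: "LE"
Token 3: backref(off=1, len=1). Copied 'E' from pos 1. Output: "LEE"
Token 4: literal('S'). Output: "LEES"
Token 5: backref(off=2, len=1). Copied 'E' from pos 2. Output: "LEESE"
Token 6: literal('K'). Output: "LEESEK"
Token 7: backref(off=4, len=3). Buffer before: "LEESEK" (len 6)
  byte 1: read out[2]='E', append. Buffer now: "LEESEKE"
  byte 2: read out[3]='S', append. Buffer now: "LEESEKES"
  byte 3: read out[4]='E', append. Buffer now: "LEESEKESE"

Answer: ESE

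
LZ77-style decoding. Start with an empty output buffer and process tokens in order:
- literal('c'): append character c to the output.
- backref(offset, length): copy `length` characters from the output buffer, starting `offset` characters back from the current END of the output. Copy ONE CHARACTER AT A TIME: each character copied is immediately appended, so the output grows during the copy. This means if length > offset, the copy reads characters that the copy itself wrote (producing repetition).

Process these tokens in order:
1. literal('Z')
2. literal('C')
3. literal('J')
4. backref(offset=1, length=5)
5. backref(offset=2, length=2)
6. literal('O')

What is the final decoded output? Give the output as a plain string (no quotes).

Answer: ZCJJJJJJJJO

Derivation:
Token 1: literal('Z'). Output: "Z"
Token 2: literal('C'). Output: "ZC"
Token 3: literal('J'). Output: "ZCJ"
Token 4: backref(off=1, len=5) (overlapping!). Copied 'JJJJJ' from pos 2. Output: "ZCJJJJJJ"
Token 5: backref(off=2, len=2). Copied 'JJ' from pos 6. Output: "ZCJJJJJJJJ"
Token 6: literal('O'). Output: "ZCJJJJJJJJO"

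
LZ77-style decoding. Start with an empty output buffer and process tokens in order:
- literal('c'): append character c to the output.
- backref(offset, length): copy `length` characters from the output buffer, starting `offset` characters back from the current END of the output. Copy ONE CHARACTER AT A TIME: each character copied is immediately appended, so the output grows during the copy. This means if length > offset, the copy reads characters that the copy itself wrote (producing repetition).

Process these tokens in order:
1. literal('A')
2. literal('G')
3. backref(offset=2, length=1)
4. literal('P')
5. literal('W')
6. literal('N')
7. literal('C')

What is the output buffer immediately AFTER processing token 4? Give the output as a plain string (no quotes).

Token 1: literal('A'). Output: "A"
Token 2: literal('G'). Output: "AG"
Token 3: backref(off=2, len=1). Copied 'A' from pos 0. Output: "AGA"
Token 4: literal('P'). Output: "AGAP"

Answer: AGAP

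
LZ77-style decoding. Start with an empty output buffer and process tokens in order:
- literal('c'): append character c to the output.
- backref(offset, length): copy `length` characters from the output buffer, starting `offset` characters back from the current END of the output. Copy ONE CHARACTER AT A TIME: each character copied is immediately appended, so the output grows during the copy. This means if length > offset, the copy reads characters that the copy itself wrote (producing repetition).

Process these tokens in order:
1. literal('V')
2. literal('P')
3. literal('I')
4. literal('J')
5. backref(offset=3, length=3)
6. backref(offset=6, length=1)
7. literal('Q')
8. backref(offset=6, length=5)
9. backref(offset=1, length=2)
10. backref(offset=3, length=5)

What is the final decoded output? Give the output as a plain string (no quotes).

Token 1: literal('V'). Output: "V"
Token 2: literal('P'). Output: "VP"
Token 3: literal('I'). Output: "VPI"
Token 4: literal('J'). Output: "VPIJ"
Token 5: backref(off=3, len=3). Copied 'PIJ' from pos 1. Output: "VPIJPIJ"
Token 6: backref(off=6, len=1). Copied 'P' from pos 1. Output: "VPIJPIJP"
Token 7: literal('Q'). Output: "VPIJPIJPQ"
Token 8: backref(off=6, len=5). Copied 'JPIJP' from pos 3. Output: "VPIJPIJPQJPIJP"
Token 9: backref(off=1, len=2) (overlapping!). Copied 'PP' from pos 13. Output: "VPIJPIJPQJPIJPPP"
Token 10: backref(off=3, len=5) (overlapping!). Copied 'PPPPP' from pos 13. Output: "VPIJPIJPQJPIJPPPPPPPP"

Answer: VPIJPIJPQJPIJPPPPPPPP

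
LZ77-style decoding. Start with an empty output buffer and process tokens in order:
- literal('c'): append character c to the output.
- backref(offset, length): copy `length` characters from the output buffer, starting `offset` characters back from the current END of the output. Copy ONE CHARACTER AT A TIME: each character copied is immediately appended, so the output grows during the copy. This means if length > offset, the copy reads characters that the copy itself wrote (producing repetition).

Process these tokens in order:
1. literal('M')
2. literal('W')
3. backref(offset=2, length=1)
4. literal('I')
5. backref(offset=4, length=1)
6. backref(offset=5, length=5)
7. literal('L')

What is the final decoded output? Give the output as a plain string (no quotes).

Token 1: literal('M'). Output: "M"
Token 2: literal('W'). Output: "MW"
Token 3: backref(off=2, len=1). Copied 'M' from pos 0. Output: "MWM"
Token 4: literal('I'). Output: "MWMI"
Token 5: backref(off=4, len=1). Copied 'M' from pos 0. Output: "MWMIM"
Token 6: backref(off=5, len=5). Copied 'MWMIM' from pos 0. Output: "MWMIMMWMIM"
Token 7: literal('L'). Output: "MWMIMMWMIML"

Answer: MWMIMMWMIML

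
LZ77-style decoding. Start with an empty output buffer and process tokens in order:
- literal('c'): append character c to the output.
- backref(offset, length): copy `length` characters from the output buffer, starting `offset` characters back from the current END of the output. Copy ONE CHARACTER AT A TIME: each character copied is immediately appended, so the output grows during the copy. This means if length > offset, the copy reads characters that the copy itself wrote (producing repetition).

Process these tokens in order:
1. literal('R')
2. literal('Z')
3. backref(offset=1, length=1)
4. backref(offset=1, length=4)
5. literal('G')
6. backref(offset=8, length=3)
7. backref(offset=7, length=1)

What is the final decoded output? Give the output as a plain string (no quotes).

Token 1: literal('R'). Output: "R"
Token 2: literal('Z'). Output: "RZ"
Token 3: backref(off=1, len=1). Copied 'Z' from pos 1. Output: "RZZ"
Token 4: backref(off=1, len=4) (overlapping!). Copied 'ZZZZ' from pos 2. Output: "RZZZZZZ"
Token 5: literal('G'). Output: "RZZZZZZG"
Token 6: backref(off=8, len=3). Copied 'RZZ' from pos 0. Output: "RZZZZZZGRZZ"
Token 7: backref(off=7, len=1). Copied 'Z' from pos 4. Output: "RZZZZZZGRZZZ"

Answer: RZZZZZZGRZZZ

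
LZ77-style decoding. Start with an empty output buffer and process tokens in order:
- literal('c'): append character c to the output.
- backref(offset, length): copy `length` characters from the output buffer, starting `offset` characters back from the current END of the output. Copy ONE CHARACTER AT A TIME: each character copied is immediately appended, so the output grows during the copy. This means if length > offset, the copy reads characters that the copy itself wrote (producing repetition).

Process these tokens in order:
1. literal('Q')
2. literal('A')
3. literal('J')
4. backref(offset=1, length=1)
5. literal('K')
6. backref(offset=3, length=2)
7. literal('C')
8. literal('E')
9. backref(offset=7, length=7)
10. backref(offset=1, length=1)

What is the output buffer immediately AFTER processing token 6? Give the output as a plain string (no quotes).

Answer: QAJJKJJ

Derivation:
Token 1: literal('Q'). Output: "Q"
Token 2: literal('A'). Output: "QA"
Token 3: literal('J'). Output: "QAJ"
Token 4: backref(off=1, len=1). Copied 'J' from pos 2. Output: "QAJJ"
Token 5: literal('K'). Output: "QAJJK"
Token 6: backref(off=3, len=2). Copied 'JJ' from pos 2. Output: "QAJJKJJ"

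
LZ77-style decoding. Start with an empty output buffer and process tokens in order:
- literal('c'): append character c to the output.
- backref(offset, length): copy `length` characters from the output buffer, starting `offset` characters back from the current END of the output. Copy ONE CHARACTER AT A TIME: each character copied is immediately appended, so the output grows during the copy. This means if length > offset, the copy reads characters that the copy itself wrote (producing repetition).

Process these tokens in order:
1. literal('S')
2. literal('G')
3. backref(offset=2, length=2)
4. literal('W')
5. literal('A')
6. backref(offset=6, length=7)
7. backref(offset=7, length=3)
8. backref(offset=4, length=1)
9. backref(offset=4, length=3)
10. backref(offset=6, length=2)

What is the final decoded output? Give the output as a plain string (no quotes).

Answer: SGSGWASGSGWASSGSSSGSGS

Derivation:
Token 1: literal('S'). Output: "S"
Token 2: literal('G'). Output: "SG"
Token 3: backref(off=2, len=2). Copied 'SG' from pos 0. Output: "SGSG"
Token 4: literal('W'). Output: "SGSGW"
Token 5: literal('A'). Output: "SGSGWA"
Token 6: backref(off=6, len=7) (overlapping!). Copied 'SGSGWAS' from pos 0. Output: "SGSGWASGSGWAS"
Token 7: backref(off=7, len=3). Copied 'SGS' from pos 6. Output: "SGSGWASGSGWASSGS"
Token 8: backref(off=4, len=1). Copied 'S' from pos 12. Output: "SGSGWASGSGWASSGSS"
Token 9: backref(off=4, len=3). Copied 'SGS' from pos 13. Output: "SGSGWASGSGWASSGSSSGS"
Token 10: backref(off=6, len=2). Copied 'GS' from pos 14. Output: "SGSGWASGSGWASSGSSSGSGS"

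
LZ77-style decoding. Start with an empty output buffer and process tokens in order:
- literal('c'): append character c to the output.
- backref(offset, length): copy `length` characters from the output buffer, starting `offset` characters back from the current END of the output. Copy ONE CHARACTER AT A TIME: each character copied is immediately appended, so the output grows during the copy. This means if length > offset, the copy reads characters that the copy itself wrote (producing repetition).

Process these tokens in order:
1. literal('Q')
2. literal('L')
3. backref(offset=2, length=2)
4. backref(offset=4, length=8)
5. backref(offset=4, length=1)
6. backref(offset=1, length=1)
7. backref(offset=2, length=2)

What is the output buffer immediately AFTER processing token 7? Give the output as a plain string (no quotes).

Answer: QLQLQLQLQLQLQQQQ

Derivation:
Token 1: literal('Q'). Output: "Q"
Token 2: literal('L'). Output: "QL"
Token 3: backref(off=2, len=2). Copied 'QL' from pos 0. Output: "QLQL"
Token 4: backref(off=4, len=8) (overlapping!). Copied 'QLQLQLQL' from pos 0. Output: "QLQLQLQLQLQL"
Token 5: backref(off=4, len=1). Copied 'Q' from pos 8. Output: "QLQLQLQLQLQLQ"
Token 6: backref(off=1, len=1). Copied 'Q' from pos 12. Output: "QLQLQLQLQLQLQQ"
Token 7: backref(off=2, len=2). Copied 'QQ' from pos 12. Output: "QLQLQLQLQLQLQQQQ"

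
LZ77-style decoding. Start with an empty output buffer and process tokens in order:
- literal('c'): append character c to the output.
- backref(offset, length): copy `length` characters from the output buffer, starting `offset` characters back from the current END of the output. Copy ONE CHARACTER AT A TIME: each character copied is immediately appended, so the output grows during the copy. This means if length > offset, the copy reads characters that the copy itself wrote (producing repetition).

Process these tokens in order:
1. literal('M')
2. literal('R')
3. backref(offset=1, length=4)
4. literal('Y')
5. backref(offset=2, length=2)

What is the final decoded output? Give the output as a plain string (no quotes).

Token 1: literal('M'). Output: "M"
Token 2: literal('R'). Output: "MR"
Token 3: backref(off=1, len=4) (overlapping!). Copied 'RRRR' from pos 1. Output: "MRRRRR"
Token 4: literal('Y'). Output: "MRRRRRY"
Token 5: backref(off=2, len=2). Copied 'RY' from pos 5. Output: "MRRRRRYRY"

Answer: MRRRRRYRY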